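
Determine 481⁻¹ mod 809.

772

By the extended Euclidean algorithm:
809 = 1*481 + 328
481 = 1*328 + 153
328 = 2*153 + 22
153 = 6*22 + 21
22 = 1*21 + 1
21 = 21*1 + 0
gcd(481, 809) = 1, so the inverse exists.
Back-substitute for 1:
1 = 1*22 − 1*21
  = −1*153 + 7*22
  = 7*328 − 15*153
  = −15*481 + 22*328
  = 22*809 − 37*481
So 481⁻¹ ≡ −37 ≡ 772 (mod 809).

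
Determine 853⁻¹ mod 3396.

637

Run the extended Euclidean algorithm:
3396 = 3·853 + 837
853 = 1·837 + 16
837 = 52·16 + 5
16 = 3·5 + 1
5 = 5·1 + 0
gcd(853, 3396) = 1, so the inverse exists.
Back-substitute for 1:
1 = 1·16 − 3·5
  = −3·837 + 157·16
  = 157·853 − 160·837
  = −160·3396 + 637·853
So 853⁻¹ ≡ 637 (mod 3396).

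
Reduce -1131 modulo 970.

809

-1131 = -2×970 + 809, so -1131 ≡ 809 (mod 970).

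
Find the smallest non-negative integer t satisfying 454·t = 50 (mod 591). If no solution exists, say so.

gcd(454, 591) = 1, so a unique solution mod 591 exists.
454⁻¹ ≡ 220 (mod 591).
t ≡ 220·50 ≡ 362 (mod 591).

362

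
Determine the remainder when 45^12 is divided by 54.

27

12 in binary is 1100, i.e. 12 = 8 + 4.
45^1 ≡ 45 (mod 54)
45^2 ≡ 45^2 = 2025 ≡ 27 (mod 54)
45^4 ≡ 27^2 = 729 ≡ 27 (mod 54)
45^8 ≡ 27^2 = 729 ≡ 27 (mod 54)
45^12 = 45^8 · 45^4 ≡ 27 · 27 (mod 54).
27 · 27 = 729 ≡ 27 (mod 54).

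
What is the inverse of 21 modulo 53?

48

53 = 2·21 + 11
21 = 1·11 + 10
11 = 1·10 + 1
10 = 10·1 + 0
gcd(21, 53) = 1, so the inverse exists.
Back-substitute for 1:
1 = 1·11 − 1·10
  = −1·21 + 2·11
  = 2·53 − 5·21
So 21⁻¹ ≡ −5 ≡ 48 (mod 53).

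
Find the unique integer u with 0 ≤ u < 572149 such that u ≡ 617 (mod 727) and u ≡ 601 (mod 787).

727⁻¹ mod 787: 727*564 ≡ 1 (mod 787), so 727⁻¹ ≡ 564.
u = 617 + 727*((601 − 617)*564 mod 787) = 617 + 727*420 = 305957.

305957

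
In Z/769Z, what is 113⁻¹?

Run the extended Euclidean algorithm:
769 = 6*113 + 91
113 = 1*91 + 22
91 = 4*22 + 3
22 = 7*3 + 1
3 = 3*1 + 0
gcd(113, 769) = 1, so the inverse exists.
Bézout: 1 = −36*769 + 245*113.
So 113⁻¹ ≡ 245 (mod 769).

245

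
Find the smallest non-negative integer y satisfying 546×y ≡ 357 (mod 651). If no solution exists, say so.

9

gcd(546, 651) = 21, and 21 | 357, so solutions exist.
Divide through by 21: 26×y = 17 (mod 31).
26⁻¹ ≡ 6 (mod 31).
y ≡ 6×17 ≡ 9 (mod 31).
The smallest non-negative solution is y = 9.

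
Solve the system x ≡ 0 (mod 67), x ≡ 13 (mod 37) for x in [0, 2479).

938

67⁻¹ mod 37: 67*21 ≡ 1 (mod 37), so 67⁻¹ ≡ 21.
x = 0 + 67*((13 − 0)*21 mod 37) = 0 + 67*14 = 938.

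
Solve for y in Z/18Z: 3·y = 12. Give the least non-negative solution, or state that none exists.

gcd(3, 18) = 3, and 3 | 12, so solutions exist.
Divide through by 3: 1·y ≡ 4 mod 6.
1⁻¹ ≡ 1 (mod 6).
y ≡ 1·4 ≡ 4 (mod 6).
The smallest non-negative solution is y = 4.

4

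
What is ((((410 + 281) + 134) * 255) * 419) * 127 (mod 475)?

300

410 + 281 = 691 ≡ 216 (mod 475)
216 + 134 = 350
350 * 255 = 89250 ≡ 425 (mod 475)
425 * 419 = 178075 ≡ 425 (mod 475)
425 * 127 = 53975 ≡ 300 (mod 475)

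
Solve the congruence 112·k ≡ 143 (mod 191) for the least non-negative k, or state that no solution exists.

gcd(112, 191) = 1, so a unique solution mod 191 exists.
112⁻¹ ≡ 29 (mod 191).
k ≡ 29·143 ≡ 136 (mod 191).

136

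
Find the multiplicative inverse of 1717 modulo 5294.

Apply the Euclidean algorithm and back-substitute:
5294 = 3×1717 + 143
1717 = 12×143 + 1
143 = 143×1 + 0
gcd(1717, 5294) = 1, so the inverse exists.
Bézout: 1 = −12×5294 + 37×1717.
So 1717⁻¹ ≡ 37 (mod 5294).

37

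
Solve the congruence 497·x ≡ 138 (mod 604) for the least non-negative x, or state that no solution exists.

gcd(497, 604) = 1, so a unique solution mod 604 exists.
497⁻¹ ≡ 429 (mod 604).
x ≡ 429·138 ≡ 10 (mod 604).

10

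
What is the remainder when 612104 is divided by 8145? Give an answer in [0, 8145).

612104 = 75·8145 + 1229, so 612104 ≡ 1229 (mod 8145).

1229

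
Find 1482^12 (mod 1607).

Using repeated squaring:
12 in binary is 1100, i.e. 12 = 8 + 4.
1482^1 ≡ 1482 (mod 1607)
1482^2 ≡ 1482^2 = 2196324 ≡ 1162 (mod 1607)
1482^4 ≡ 1162^2 = 1350244 ≡ 364 (mod 1607)
1482^8 ≡ 364^2 = 132496 ≡ 722 (mod 1607)
1482^12 = 1482^8 × 1482^4 ≡ 722 × 364 (mod 1607).
722 × 364 = 262808 ≡ 867 (mod 1607).

867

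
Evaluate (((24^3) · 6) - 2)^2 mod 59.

(24)^3 ≡ 18 (mod 59)
18 · 6 = 108 ≡ 49 (mod 59)
49 - 2 = 47
(47)^2 ≡ 26 (mod 59)

26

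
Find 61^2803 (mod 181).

2803 in binary is 101011110011, i.e. 2803 = 2048 + 512 + 128 + 64 + 32 + 16 + 2 + 1.
61^1 ≡ 61 (mod 181)
61^2 ≡ 61^2 = 3721 ≡ 101 (mod 181)
61^4 ≡ 101^2 = 10201 ≡ 65 (mod 181)
61^8 ≡ 65^2 = 4225 ≡ 62 (mod 181)
61^16 ≡ 62^2 = 3844 ≡ 43 (mod 181)
61^32 ≡ 43^2 = 1849 ≡ 39 (mod 181)
61^64 ≡ 39^2 = 1521 ≡ 73 (mod 181)
61^128 ≡ 73^2 = 5329 ≡ 80 (mod 181)
61^256 ≡ 80^2 = 6400 ≡ 65 (mod 181)
61^512 ≡ 65^2 = 4225 ≡ 62 (mod 181)
61^1024 ≡ 62^2 = 3844 ≡ 43 (mod 181)
61^2048 ≡ 43^2 = 1849 ≡ 39 (mod 181)
61^2803 = 61^2048 * 61^512 * 61^128 * 61^64 * 61^32 * 61^16 * 61^2 * 61^1 ≡ 39 * 62 * 80 * 73 * 39 * 43 * 101 * 61 (mod 181).
Accumulate the product:
39 * 62 = 2418 ≡ 65
65 * 80 = 5200 ≡ 132
132 * 73 = 9636 ≡ 43
43 * 39 = 1677 ≡ 48
48 * 43 = 2064 ≡ 73
73 * 101 = 7373 ≡ 133
133 * 61 = 8113 ≡ 149

149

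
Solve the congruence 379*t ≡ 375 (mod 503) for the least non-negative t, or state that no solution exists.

gcd(379, 503) = 1, so a unique solution mod 503 exists.
379⁻¹ ≡ 288 (mod 503).
t ≡ 288*375 ≡ 358 (mod 503).

358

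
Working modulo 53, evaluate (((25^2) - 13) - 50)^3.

(25)^2 ≡ 42 (mod 53)
42 - 13 = 29
29 - 50 = -21 ≡ 32 (mod 53)
(32)^3 ≡ 14 (mod 53)

14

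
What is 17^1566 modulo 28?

Compute successive squares:
17^1 ≡ 17 (mod 28)
17^2 ≡ 17^2 = 289 ≡ 9 (mod 28)
17^4 ≡ 9^2 = 81 ≡ 25 (mod 28)
17^8 ≡ 25^2 = 625 ≡ 9 (mod 28)
17^16 ≡ 9^2 = 81 ≡ 25 (mod 28)
17^32 ≡ 25^2 = 625 ≡ 9 (mod 28)
17^64 ≡ 9^2 = 81 ≡ 25 (mod 28)
17^128 ≡ 25^2 = 625 ≡ 9 (mod 28)
17^256 ≡ 9^2 = 81 ≡ 25 (mod 28)
17^512 ≡ 25^2 = 625 ≡ 9 (mod 28)
17^1024 ≡ 9^2 = 81 ≡ 25 (mod 28)
17^1566 = 17^1024 × 17^512 × 17^16 × 17^8 × 17^4 × 17^2 ≡ 25 × 9 × 25 × 9 × 25 × 9 (mod 28).
Accumulate the product:
25 × 9 = 225 ≡ 1
1 × 25 = 25
25 × 9 = 225 ≡ 1
1 × 25 = 25
25 × 9 = 225 ≡ 1

1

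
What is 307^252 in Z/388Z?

1

Compute successive squares:
252 in binary is 11111100, i.e. 252 = 128 + 64 + 32 + 16 + 8 + 4.
307^1 ≡ 307 (mod 388)
307^2 ≡ 307^2 = 94249 ≡ 353 (mod 388)
307^4 ≡ 353^2 = 124609 ≡ 61 (mod 388)
307^8 ≡ 61^2 = 3721 ≡ 229 (mod 388)
307^16 ≡ 229^2 = 52441 ≡ 61 (mod 388)
307^32 ≡ 61^2 = 3721 ≡ 229 (mod 388)
307^64 ≡ 229^2 = 52441 ≡ 61 (mod 388)
307^128 ≡ 61^2 = 3721 ≡ 229 (mod 388)
307^252 = 307^128 * 307^64 * 307^32 * 307^16 * 307^8 * 307^4 ≡ 229 * 61 * 229 * 61 * 229 * 61 (mod 388).
Accumulate the product:
229 * 61 = 13969 ≡ 1
1 * 229 = 229
229 * 61 = 13969 ≡ 1
1 * 229 = 229
229 * 61 = 13969 ≡ 1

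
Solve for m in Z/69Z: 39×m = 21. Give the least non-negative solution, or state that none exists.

20

gcd(39, 69) = 3, and 3 | 21, so solutions exist.
Divide through by 3: 13×m ≡ 7 mod 23.
13⁻¹ ≡ 16 (mod 23).
m ≡ 16×7 ≡ 20 (mod 23).
The smallest non-negative solution is m = 20.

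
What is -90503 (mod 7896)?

-90503 = -12·7896 + 4249, so -90503 ≡ 4249 (mod 7896).

4249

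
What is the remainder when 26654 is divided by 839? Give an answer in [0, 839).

26654 = 31·839 + 645, so 26654 ≡ 645 (mod 839).

645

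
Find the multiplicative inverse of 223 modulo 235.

Run the extended Euclidean algorithm:
235 = 1·223 + 12
223 = 18·12 + 7
12 = 1·7 + 5
7 = 1·5 + 2
5 = 2·2 + 1
2 = 2·1 + 0
gcd(223, 235) = 1, so the inverse exists.
Bézout: 1 = 93·235 − 98·223.
So 223⁻¹ ≡ −98 ≡ 137 (mod 235).

137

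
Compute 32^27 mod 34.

27 in binary is 11011, i.e. 27 = 16 + 8 + 2 + 1.
32^1 ≡ 32 (mod 34)
32^2 ≡ 32^2 = 1024 ≡ 4 (mod 34)
32^4 ≡ 4^2 = 16 (mod 34)
32^8 ≡ 16^2 = 256 ≡ 18 (mod 34)
32^16 ≡ 18^2 = 324 ≡ 18 (mod 34)
32^27 = 32^16 × 32^8 × 32^2 × 32^1 ≡ 18 × 18 × 4 × 32 (mod 34).
Accumulate the product:
18 × 18 = 324 ≡ 18
18 × 4 = 72 ≡ 4
4 × 32 = 128 ≡ 26

26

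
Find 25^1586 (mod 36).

Compute successive squares:
1586 in binary is 11000110010, i.e. 1586 = 1024 + 512 + 32 + 16 + 2.
25^1 ≡ 25 (mod 36)
25^2 ≡ 25^2 = 625 ≡ 13 (mod 36)
25^4 ≡ 13^2 = 169 ≡ 25 (mod 36)
25^8 ≡ 25^2 = 625 ≡ 13 (mod 36)
25^16 ≡ 13^2 = 169 ≡ 25 (mod 36)
25^32 ≡ 25^2 = 625 ≡ 13 (mod 36)
25^64 ≡ 13^2 = 169 ≡ 25 (mod 36)
25^128 ≡ 25^2 = 625 ≡ 13 (mod 36)
25^256 ≡ 13^2 = 169 ≡ 25 (mod 36)
25^512 ≡ 25^2 = 625 ≡ 13 (mod 36)
25^1024 ≡ 13^2 = 169 ≡ 25 (mod 36)
25^1586 = 25^1024 × 25^512 × 25^32 × 25^16 × 25^2 ≡ 25 × 13 × 13 × 25 × 13 (mod 36).
Accumulate the product:
25 × 13 = 325 ≡ 1
1 × 13 = 13
13 × 25 = 325 ≡ 1
1 × 13 = 13

13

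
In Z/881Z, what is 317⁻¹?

214

881 = 2*317 + 247
317 = 1*247 + 70
247 = 3*70 + 37
70 = 1*37 + 33
37 = 1*33 + 4
33 = 8*4 + 1
4 = 4*1 + 0
gcd(317, 881) = 1, so the inverse exists.
Bézout: 1 = −77*881 + 214*317.
So 317⁻¹ ≡ 214 (mod 881).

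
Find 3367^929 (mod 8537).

1118

Using repeated squaring:
929 in binary is 1110100001, i.e. 929 = 512 + 256 + 128 + 32 + 1.
3367^1 ≡ 3367 (mod 8537)
3367^2 ≡ 3367^2 = 11336689 ≡ 8090 (mod 8537)
3367^4 ≡ 8090^2 = 65448100 ≡ 3458 (mod 8537)
3367^8 ≡ 3458^2 = 11957764 ≡ 5964 (mod 8537)
3367^16 ≡ 5964^2 = 35569296 ≡ 4154 (mod 8537)
3367^32 ≡ 4154^2 = 17255716 ≡ 2439 (mod 8537)
3367^64 ≡ 2439^2 = 5948721 ≡ 6969 (mod 8537)
3367^128 ≡ 6969^2 = 48566961 ≡ 8505 (mod 8537)
3367^256 ≡ 8505^2 = 72335025 ≡ 1024 (mod 8537)
3367^512 ≡ 1024^2 = 1048576 ≡ 7062 (mod 8537)
3367^929 = 3367^512 * 3367^256 * 3367^128 * 3367^32 * 3367^1 ≡ 7062 * 1024 * 8505 * 2439 * 3367 (mod 8537).
Accumulate the product:
7062 * 1024 = 7231488 ≡ 649
649 * 8505 = 5519745 ≡ 4843
4843 * 2439 = 11812077 ≡ 5406
5406 * 3367 = 18202002 ≡ 1118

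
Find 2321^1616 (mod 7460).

By square-and-multiply:
2321^1 ≡ 2321 (mod 7460)
2321^2 ≡ 2321^2 = 5387041 ≡ 921 (mod 7460)
2321^4 ≡ 921^2 = 848241 ≡ 5261 (mod 7460)
2321^8 ≡ 5261^2 = 27678121 ≡ 1521 (mod 7460)
2321^16 ≡ 1521^2 = 2313441 ≡ 841 (mod 7460)
2321^32 ≡ 841^2 = 707281 ≡ 6041 (mod 7460)
2321^64 ≡ 6041^2 = 36493681 ≡ 6821 (mod 7460)
2321^128 ≡ 6821^2 = 46526041 ≡ 5481 (mod 7460)
2321^256 ≡ 5481^2 = 30041361 ≡ 7401 (mod 7460)
2321^512 ≡ 7401^2 = 54774801 ≡ 3481 (mod 7460)
2321^1024 ≡ 3481^2 = 12117361 ≡ 2321 (mod 7460)
2321^1616 = 2321^1024 × 2321^512 × 2321^64 × 2321^16 ≡ 2321 × 3481 × 6821 × 841 (mod 7460).
Accumulate the product:
2321 × 3481 = 8079401 ≡ 221
221 × 6821 = 1507441 ≡ 521
521 × 841 = 438161 ≡ 5481

5481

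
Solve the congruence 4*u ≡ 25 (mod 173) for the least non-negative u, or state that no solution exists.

gcd(4, 173) = 1, so a unique solution mod 173 exists.
4⁻¹ ≡ 130 (mod 173).
u ≡ 130*25 ≡ 136 (mod 173).

136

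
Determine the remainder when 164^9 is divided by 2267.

2113

9 in binary is 1001, i.e. 9 = 8 + 1.
164^1 ≡ 164 (mod 2267)
164^2 ≡ 164^2 = 26896 ≡ 1959 (mod 2267)
164^4 ≡ 1959^2 = 3837681 ≡ 1917 (mod 2267)
164^8 ≡ 1917^2 = 3674889 ≡ 82 (mod 2267)
164^9 = 164^8 × 164^1 ≡ 82 × 164 (mod 2267).
82 × 164 = 13448 ≡ 2113 (mod 2267).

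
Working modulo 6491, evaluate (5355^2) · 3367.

(5355)^2 ≡ 5278 (mod 6491)
5278 · 3367 = 17771026 ≡ 5159 (mod 6491)

5159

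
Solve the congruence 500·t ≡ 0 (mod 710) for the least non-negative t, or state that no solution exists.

gcd(500, 710) = 10, and 10 | 0, so solutions exist.
Divide through by 10: 50·t ≡ 0 (mod 71).
50⁻¹ ≡ 27 (mod 71).
t ≡ 27·0 ≡ 0 (mod 71).
The smallest non-negative solution is t = 0.

0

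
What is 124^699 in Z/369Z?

1

699 in binary is 1010111011, i.e. 699 = 512 + 128 + 32 + 16 + 8 + 2 + 1.
124^1 ≡ 124 (mod 369)
124^2 ≡ 124^2 = 15376 ≡ 247 (mod 369)
124^4 ≡ 247^2 = 61009 ≡ 124 (mod 369)
124^8 ≡ 124^2 = 15376 ≡ 247 (mod 369)
124^16 ≡ 247^2 = 61009 ≡ 124 (mod 369)
124^32 ≡ 124^2 = 15376 ≡ 247 (mod 369)
124^64 ≡ 247^2 = 61009 ≡ 124 (mod 369)
124^128 ≡ 124^2 = 15376 ≡ 247 (mod 369)
124^256 ≡ 247^2 = 61009 ≡ 124 (mod 369)
124^512 ≡ 124^2 = 15376 ≡ 247 (mod 369)
124^699 = 124^512 · 124^128 · 124^32 · 124^16 · 124^8 · 124^2 · 124^1 ≡ 247 · 247 · 247 · 124 · 247 · 247 · 124 (mod 369).
Accumulate the product:
247 · 247 = 61009 ≡ 124
124 · 247 = 30628 ≡ 1
1 · 124 = 124
124 · 247 = 30628 ≡ 1
1 · 247 = 247
247 · 124 = 30628 ≡ 1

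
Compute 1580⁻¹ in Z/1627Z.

450

1627 = 1*1580 + 47
1580 = 33*47 + 29
47 = 1*29 + 18
29 = 1*18 + 11
18 = 1*11 + 7
11 = 1*7 + 4
7 = 1*4 + 3
4 = 1*3 + 1
3 = 3*1 + 0
gcd(1580, 1627) = 1, so the inverse exists.
Bézout: 1 = −437*1627 + 450*1580.
So 1580⁻¹ ≡ 450 (mod 1627).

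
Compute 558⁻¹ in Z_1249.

817

1249 = 2*558 + 133
558 = 4*133 + 26
133 = 5*26 + 3
26 = 8*3 + 2
3 = 1*2 + 1
2 = 2*1 + 0
gcd(558, 1249) = 1, so the inverse exists.
Back-substitute for 1:
1 = 1*3 − 1*2
  = −1*26 + 9*3
  = 9*133 − 46*26
  = −46*558 + 193*133
  = 193*1249 − 432*558
So 558⁻¹ ≡ −432 ≡ 817 (mod 1249).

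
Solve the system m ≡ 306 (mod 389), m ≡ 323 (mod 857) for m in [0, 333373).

265993

389⁻¹ mod 857: 389·141 ≡ 1 (mod 857), so 389⁻¹ ≡ 141.
m = 306 + 389·((323 − 306)·141 mod 857) = 306 + 389·683 = 265993.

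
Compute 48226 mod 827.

48226 = 58*827 + 260, so 48226 ≡ 260 (mod 827).

260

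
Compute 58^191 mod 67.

191 in binary is 10111111, i.e. 191 = 128 + 32 + 16 + 8 + 4 + 2 + 1.
58^1 ≡ 58 (mod 67)
58^2 ≡ 58^2 = 3364 ≡ 14 (mod 67)
58^4 ≡ 14^2 = 196 ≡ 62 (mod 67)
58^8 ≡ 62^2 = 3844 ≡ 25 (mod 67)
58^16 ≡ 25^2 = 625 ≡ 22 (mod 67)
58^32 ≡ 22^2 = 484 ≡ 15 (mod 67)
58^64 ≡ 15^2 = 225 ≡ 24 (mod 67)
58^128 ≡ 24^2 = 576 ≡ 40 (mod 67)
58^191 = 58^128 · 58^32 · 58^16 · 58^8 · 58^4 · 58^2 · 58^1 ≡ 40 · 15 · 22 · 25 · 62 · 14 · 58 (mod 67).
Accumulate the product:
40 · 15 = 600 ≡ 64
64 · 22 = 1408 ≡ 1
1 · 25 = 25
25 · 62 = 1550 ≡ 9
9 · 14 = 126 ≡ 59
59 · 58 = 3422 ≡ 5

5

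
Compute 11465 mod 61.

11465 = 187×61 + 58, so 11465 ≡ 58 (mod 61).

58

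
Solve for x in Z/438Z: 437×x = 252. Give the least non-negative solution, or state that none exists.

186

gcd(437, 438) = 1, so a unique solution mod 438 exists.
437⁻¹ ≡ 437 (mod 438).
x ≡ 437×252 ≡ 186 (mod 438).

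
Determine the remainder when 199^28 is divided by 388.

28 in binary is 11100, i.e. 28 = 16 + 8 + 4.
199^1 ≡ 199 (mod 388)
199^2 ≡ 199^2 = 39601 ≡ 25 (mod 388)
199^4 ≡ 25^2 = 625 ≡ 237 (mod 388)
199^8 ≡ 237^2 = 56169 ≡ 297 (mod 388)
199^16 ≡ 297^2 = 88209 ≡ 133 (mod 388)
199^28 = 199^16 × 199^8 × 199^4 ≡ 133 × 297 × 237 (mod 388).
Accumulate the product:
133 × 297 = 39501 ≡ 313
313 × 237 = 74181 ≡ 73

73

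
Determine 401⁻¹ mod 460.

Run the extended Euclidean algorithm:
460 = 1·401 + 59
401 = 6·59 + 47
59 = 1·47 + 12
47 = 3·12 + 11
12 = 1·11 + 1
11 = 11·1 + 0
gcd(401, 460) = 1, so the inverse exists.
Back-substitute for 1:
1 = 1·12 − 1·11
  = −1·47 + 4·12
  = 4·59 − 5·47
  = −5·401 + 34·59
  = 34·460 − 39·401
So 401⁻¹ ≡ −39 ≡ 421 (mod 460).

421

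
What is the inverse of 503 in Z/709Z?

561

Run the extended Euclidean algorithm:
709 = 1×503 + 206
503 = 2×206 + 91
206 = 2×91 + 24
91 = 3×24 + 19
24 = 1×19 + 5
19 = 3×5 + 4
5 = 1×4 + 1
4 = 4×1 + 0
gcd(503, 709) = 1, so the inverse exists.
Bézout: 1 = 105×709 − 148×503.
So 503⁻¹ ≡ −148 ≡ 561 (mod 709).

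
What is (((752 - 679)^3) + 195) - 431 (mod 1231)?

1016

752 - 679 = 73
(73)^3 ≡ 21 (mod 1231)
21 + 195 = 216
216 - 431 = -215 ≡ 1016 (mod 1231)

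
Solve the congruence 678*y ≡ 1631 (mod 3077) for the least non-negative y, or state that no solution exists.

842

gcd(678, 3077) = 1, so a unique solution mod 3077 exists.
678⁻¹ ≡ 59 (mod 3077).
y ≡ 59*1631 ≡ 842 (mod 3077).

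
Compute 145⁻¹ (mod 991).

950

991 = 6·145 + 121
145 = 1·121 + 24
121 = 5·24 + 1
24 = 24·1 + 0
gcd(145, 991) = 1, so the inverse exists.
Bézout: 1 = 6·991 − 41·145.
So 145⁻¹ ≡ −41 ≡ 950 (mod 991).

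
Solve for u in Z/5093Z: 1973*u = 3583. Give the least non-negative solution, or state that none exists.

gcd(1973, 5093) = 1, so a unique solution mod 5093 exists.
1973⁻¹ ≡ 1301 (mod 5093).
u ≡ 1301*3583 ≡ 1388 (mod 5093).

1388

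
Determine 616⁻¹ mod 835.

835 = 1·616 + 219
616 = 2·219 + 178
219 = 1·178 + 41
178 = 4·41 + 14
41 = 2·14 + 13
14 = 1·13 + 1
13 = 13·1 + 0
gcd(616, 835) = 1, so the inverse exists.
Back-substitute for 1:
1 = 1·14 − 1·13
  = −1·41 + 3·14
  = 3·178 − 13·41
  = −13·219 + 16·178
  = 16·616 − 45·219
  = −45·835 + 61·616
So 616⁻¹ ≡ 61 (mod 835).

61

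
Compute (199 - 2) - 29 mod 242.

168

199 - 2 = 197
197 - 29 = 168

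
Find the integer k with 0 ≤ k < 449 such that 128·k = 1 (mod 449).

221

Run the extended Euclidean algorithm:
449 = 3×128 + 65
128 = 1×65 + 63
65 = 1×63 + 2
63 = 31×2 + 1
2 = 2×1 + 0
gcd(128, 449) = 1, so the inverse exists.
Bézout: 1 = −63×449 + 221×128.
So 128⁻¹ ≡ 221 (mod 449).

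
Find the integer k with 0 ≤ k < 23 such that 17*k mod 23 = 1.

23 = 1*17 + 6
17 = 2*6 + 5
6 = 1*5 + 1
5 = 5*1 + 0
gcd(17, 23) = 1, so the inverse exists.
Bézout: 1 = 3*23 − 4*17.
So 17⁻¹ ≡ −4 ≡ 19 (mod 23).

19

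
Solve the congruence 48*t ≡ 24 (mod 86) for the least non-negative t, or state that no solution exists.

22

gcd(48, 86) = 2, and 2 | 24, so solutions exist.
Divide through by 2: 24*t ≡ 12 mod 43.
24⁻¹ ≡ 9 (mod 43).
t ≡ 9*12 ≡ 22 (mod 43).
The smallest non-negative solution is t = 22.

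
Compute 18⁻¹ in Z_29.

29 = 1·18 + 11
18 = 1·11 + 7
11 = 1·7 + 4
7 = 1·4 + 3
4 = 1·3 + 1
3 = 3·1 + 0
gcd(18, 29) = 1, so the inverse exists.
Back-substitute for 1:
1 = 1·4 − 1·3
  = −1·7 + 2·4
  = 2·11 − 3·7
  = −3·18 + 5·11
  = 5·29 − 8·18
So 18⁻¹ ≡ −8 ≡ 21 (mod 29).

21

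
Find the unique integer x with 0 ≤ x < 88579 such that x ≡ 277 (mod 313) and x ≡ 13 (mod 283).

313⁻¹ mod 283: 313×217 ≡ 1 (mod 283), so 313⁻¹ ≡ 217.
x = 277 + 313×((13 − 277)×217 mod 283) = 277 + 313×161 = 50670.
Check: 50670 mod 313 = 277, 50670 mod 283 = 13. ✓

50670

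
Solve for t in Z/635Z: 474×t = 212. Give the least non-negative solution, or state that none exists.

188

gcd(474, 635) = 1, so a unique solution mod 635 exists.
474⁻¹ ≡ 564 (mod 635).
t ≡ 564×212 ≡ 188 (mod 635).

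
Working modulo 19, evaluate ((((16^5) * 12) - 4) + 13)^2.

0

(16)^5 ≡ 4 (mod 19)
4 * 12 = 48 ≡ 10 (mod 19)
10 - 4 = 6
6 + 13 = 19 ≡ 0 (mod 19)
(0)^2 ≡ 0 (mod 19)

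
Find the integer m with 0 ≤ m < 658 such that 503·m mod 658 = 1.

433

Run the extended Euclidean algorithm:
658 = 1×503 + 155
503 = 3×155 + 38
155 = 4×38 + 3
38 = 12×3 + 2
3 = 1×2 + 1
2 = 2×1 + 0
gcd(503, 658) = 1, so the inverse exists.
Bézout: 1 = 172×658 − 225×503.
So 503⁻¹ ≡ −225 ≡ 433 (mod 658).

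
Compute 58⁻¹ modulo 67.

67 = 1·58 + 9
58 = 6·9 + 4
9 = 2·4 + 1
4 = 4·1 + 0
gcd(58, 67) = 1, so the inverse exists.
Back-substitute for 1:
1 = 1·9 − 2·4
  = −2·58 + 13·9
  = 13·67 − 15·58
So 58⁻¹ ≡ −15 ≡ 52 (mod 67).

52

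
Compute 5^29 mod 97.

74

By square-and-multiply:
5^1 ≡ 5 (mod 97)
5^2 ≡ 5^2 = 25 (mod 97)
5^4 ≡ 25^2 = 625 ≡ 43 (mod 97)
5^8 ≡ 43^2 = 1849 ≡ 6 (mod 97)
5^16 ≡ 6^2 = 36 (mod 97)
5^29 = 5^16 · 5^8 · 5^4 · 5^1 ≡ 36 · 6 · 43 · 5 (mod 97).
Accumulate the product:
36 · 6 = 216 ≡ 22
22 · 43 = 946 ≡ 73
73 · 5 = 365 ≡ 74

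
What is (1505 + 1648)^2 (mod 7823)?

1505 + 1648 = 3153
(3153)^2 ≡ 6199 (mod 7823)

6199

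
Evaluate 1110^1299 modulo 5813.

1299 in binary is 10100010011, i.e. 1299 = 1024 + 256 + 16 + 2 + 1.
1110^1 ≡ 1110 (mod 5813)
1110^2 ≡ 1110^2 = 1232100 ≡ 5557 (mod 5813)
1110^4 ≡ 5557^2 = 30880249 ≡ 1593 (mod 5813)
1110^8 ≡ 1593^2 = 2537649 ≡ 3181 (mod 5813)
1110^16 ≡ 3181^2 = 10118761 ≡ 4141 (mod 5813)
1110^32 ≡ 4141^2 = 17147881 ≡ 5344 (mod 5813)
1110^64 ≡ 5344^2 = 28558336 ≡ 4880 (mod 5813)
1110^128 ≡ 4880^2 = 23814400 ≡ 4352 (mod 5813)
1110^256 ≡ 4352^2 = 18939904 ≡ 1150 (mod 5813)
1110^512 ≡ 1150^2 = 1322500 ≡ 2949 (mod 5813)
1110^1024 ≡ 2949^2 = 8696601 ≡ 353 (mod 5813)
1110^1299 = 1110^1024 * 1110^256 * 1110^16 * 1110^2 * 1110^1 ≡ 353 * 1150 * 4141 * 5557 * 1110 (mod 5813).
Accumulate the product:
353 * 1150 = 405950 ≡ 4853
4853 * 4141 = 20096273 ≡ 732
732 * 5557 = 4067724 ≡ 4437
4437 * 1110 = 4925070 ≡ 1459

1459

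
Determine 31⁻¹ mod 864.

223

Apply the Euclidean algorithm and back-substitute:
864 = 27*31 + 27
31 = 1*27 + 4
27 = 6*4 + 3
4 = 1*3 + 1
3 = 3*1 + 0
gcd(31, 864) = 1, so the inverse exists.
Bézout: 1 = −8*864 + 223*31.
So 31⁻¹ ≡ 223 (mod 864).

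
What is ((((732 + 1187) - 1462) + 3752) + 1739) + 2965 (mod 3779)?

1355

732 + 1187 = 1919
1919 - 1462 = 457
457 + 3752 = 4209 ≡ 430 (mod 3779)
430 + 1739 = 2169
2169 + 2965 = 5134 ≡ 1355 (mod 3779)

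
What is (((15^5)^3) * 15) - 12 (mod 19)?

(15)^5 ≡ 2 (mod 19)
(2)^3 ≡ 8 (mod 19)
8 * 15 = 120 ≡ 6 (mod 19)
6 - 12 = -6 ≡ 13 (mod 19)

13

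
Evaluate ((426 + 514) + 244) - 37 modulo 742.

426 + 514 = 940 ≡ 198 (mod 742)
198 + 244 = 442
442 - 37 = 405

405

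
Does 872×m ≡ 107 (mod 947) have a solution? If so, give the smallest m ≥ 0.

390

gcd(872, 947) = 1, so a unique solution mod 947 exists.
872⁻¹ ≡ 101 (mod 947).
m ≡ 101×107 ≡ 390 (mod 947).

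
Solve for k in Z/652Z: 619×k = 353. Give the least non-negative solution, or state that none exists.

503

gcd(619, 652) = 1, so a unique solution mod 652 exists.
619⁻¹ ≡ 79 (mod 652).
k ≡ 79×353 ≡ 503 (mod 652).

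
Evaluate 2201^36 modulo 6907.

By square-and-multiply:
2201^1 ≡ 2201 (mod 6907)
2201^2 ≡ 2201^2 = 4844401 ≡ 2594 (mod 6907)
2201^4 ≡ 2594^2 = 6728836 ≡ 1418 (mod 6907)
2201^8 ≡ 1418^2 = 2010724 ≡ 787 (mod 6907)
2201^16 ≡ 787^2 = 619369 ≡ 4646 (mod 6907)
2201^32 ≡ 4646^2 = 21585316 ≡ 941 (mod 6907)
2201^36 = 2201^32 × 2201^4 ≡ 941 × 1418 (mod 6907).
941 × 1418 = 1334338 ≡ 1287 (mod 6907).

1287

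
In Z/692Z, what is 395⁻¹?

692 = 1×395 + 297
395 = 1×297 + 98
297 = 3×98 + 3
98 = 32×3 + 2
3 = 1×2 + 1
2 = 2×1 + 0
gcd(395, 692) = 1, so the inverse exists.
Bézout: 1 = 133×692 − 233×395.
So 395⁻¹ ≡ −233 ≡ 459 (mod 692).

459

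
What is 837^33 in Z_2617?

393

33 in binary is 100001, i.e. 33 = 32 + 1.
837^1 ≡ 837 (mod 2617)
837^2 ≡ 837^2 = 700569 ≡ 1830 (mod 2617)
837^4 ≡ 1830^2 = 3348900 ≡ 1757 (mod 2617)
837^8 ≡ 1757^2 = 3087049 ≡ 1606 (mod 2617)
837^16 ≡ 1606^2 = 2579236 ≡ 1491 (mod 2617)
837^32 ≡ 1491^2 = 2223081 ≡ 1248 (mod 2617)
837^33 = 837^32 · 837^1 ≡ 1248 · 837 (mod 2617).
1248 · 837 = 1044576 ≡ 393 (mod 2617).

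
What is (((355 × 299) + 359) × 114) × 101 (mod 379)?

355 × 299 = 106145 ≡ 25 (mod 379)
25 + 359 = 384 ≡ 5 (mod 379)
5 × 114 = 570 ≡ 191 (mod 379)
191 × 101 = 19291 ≡ 341 (mod 379)

341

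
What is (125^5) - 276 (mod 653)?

(125)^5 ≡ 559 (mod 653)
559 - 276 = 283

283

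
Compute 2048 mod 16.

0

2048 = 128×16 + 0, so 2048 ≡ 0 (mod 16).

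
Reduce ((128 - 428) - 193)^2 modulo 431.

128 - 428 = -300 ≡ 131 (mod 431)
131 - 193 = -62 ≡ 369 (mod 431)
(369)^2 ≡ 396 (mod 431)

396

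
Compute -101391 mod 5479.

-101391 = -19×5479 + 2710, so -101391 ≡ 2710 (mod 5479).

2710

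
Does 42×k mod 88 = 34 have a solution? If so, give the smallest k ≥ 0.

gcd(42, 88) = 2, and 2 | 34, so solutions exist.
Divide through by 2: 21×k mod 44 = 17.
21⁻¹ ≡ 21 (mod 44).
k ≡ 21×17 ≡ 5 (mod 44).
The smallest non-negative solution is k = 5.

5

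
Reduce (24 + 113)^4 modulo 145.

24 + 113 = 137
(137)^4 ≡ 36 (mod 145)

36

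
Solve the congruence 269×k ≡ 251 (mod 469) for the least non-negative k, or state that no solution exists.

gcd(269, 469) = 1, so a unique solution mod 469 exists.
269⁻¹ ≡ 68 (mod 469).
k ≡ 68×251 ≡ 184 (mod 469).

184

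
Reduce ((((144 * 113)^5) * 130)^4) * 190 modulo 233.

222

144 * 113 = 16272 ≡ 195 (mod 233)
(195)^5 ≡ 210 (mod 233)
210 * 130 = 27300 ≡ 39 (mod 233)
(39)^4 ≡ 217 (mod 233)
217 * 190 = 41230 ≡ 222 (mod 233)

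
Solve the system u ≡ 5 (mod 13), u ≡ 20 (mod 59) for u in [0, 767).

13⁻¹ mod 59: 13×50 ≡ 1 (mod 59), so 13⁻¹ ≡ 50.
u = 5 + 13×((20 − 5)×50 mod 59) = 5 + 13×42 = 551.
Check: 551 mod 13 = 5, 551 mod 59 = 20. ✓

551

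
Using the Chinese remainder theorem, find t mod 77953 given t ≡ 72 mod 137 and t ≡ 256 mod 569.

137⁻¹ mod 569: 137*54 ≡ 1 (mod 569), so 137⁻¹ ≡ 54.
t = 72 + 137*((256 − 72)*54 mod 569) = 72 + 137*263 = 36103.

36103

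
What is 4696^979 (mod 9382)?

8498

Compute successive squares:
4696^1 ≡ 4696 (mod 9382)
4696^2 ≡ 4696^2 = 22052416 ≡ 4716 (mod 9382)
4696^4 ≡ 4716^2 = 22240656 ≡ 5316 (mod 9382)
4696^8 ≡ 5316^2 = 28259856 ≡ 1272 (mod 9382)
4696^16 ≡ 1272^2 = 1617984 ≡ 4280 (mod 9382)
4696^32 ≡ 4280^2 = 18318400 ≡ 4736 (mod 9382)
4696^64 ≡ 4736^2 = 22429696 ≡ 6716 (mod 9382)
4696^128 ≡ 6716^2 = 45104656 ≡ 5382 (mod 9382)
4696^256 ≡ 5382^2 = 28965924 ≡ 3690 (mod 9382)
4696^512 ≡ 3690^2 = 13616100 ≡ 2818 (mod 9382)
4696^979 = 4696^512 × 4696^256 × 4696^128 × 4696^64 × 4696^16 × 4696^2 × 4696^1 ≡ 2818 × 3690 × 5382 × 6716 × 4280 × 4716 × 4696 (mod 9382).
Accumulate the product:
2818 × 3690 = 10398420 ≡ 3164
3164 × 5382 = 17028648 ≡ 318
318 × 6716 = 2135688 ≡ 5974
5974 × 4280 = 25568720 ≡ 2770
2770 × 4716 = 13063320 ≡ 3576
3576 × 4696 = 16792896 ≡ 8498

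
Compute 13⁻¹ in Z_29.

9

29 = 2·13 + 3
13 = 4·3 + 1
3 = 3·1 + 0
gcd(13, 29) = 1, so the inverse exists.
Back-substitute for 1:
1 = 1·13 − 4·3
  = −4·29 + 9·13
So 13⁻¹ ≡ 9 (mod 29).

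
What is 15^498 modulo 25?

0

Using repeated squaring:
498 in binary is 111110010, i.e. 498 = 256 + 128 + 64 + 32 + 16 + 2.
15^1 ≡ 15 (mod 25)
15^2 ≡ 15^2 = 225 ≡ 0 (mod 25)
15^4 ≡ 0^2 = 0 (mod 25)
15^8 ≡ 0^2 = 0 (mod 25)
15^16 ≡ 0^2 = 0 (mod 25)
15^32 ≡ 0^2 = 0 (mod 25)
15^64 ≡ 0^2 = 0 (mod 25)
15^128 ≡ 0^2 = 0 (mod 25)
15^256 ≡ 0^2 = 0 (mod 25)
15^498 = 15^256 · 15^128 · 15^64 · 15^32 · 15^16 · 15^2 ≡ 0 · 0 · 0 · 0 · 0 · 0 (mod 25).
Accumulate the product:
0 · 0 = 0
0 · 0 = 0
0 · 0 = 0
0 · 0 = 0
0 · 0 = 0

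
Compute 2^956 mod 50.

Using repeated squaring:
2^1 ≡ 2 (mod 50)
2^2 ≡ 2^2 = 4 (mod 50)
2^4 ≡ 4^2 = 16 (mod 50)
2^8 ≡ 16^2 = 256 ≡ 6 (mod 50)
2^16 ≡ 6^2 = 36 (mod 50)
2^32 ≡ 36^2 = 1296 ≡ 46 (mod 50)
2^64 ≡ 46^2 = 2116 ≡ 16 (mod 50)
2^128 ≡ 16^2 = 256 ≡ 6 (mod 50)
2^256 ≡ 6^2 = 36 (mod 50)
2^512 ≡ 36^2 = 1296 ≡ 46 (mod 50)
2^956 = 2^512 × 2^256 × 2^128 × 2^32 × 2^16 × 2^8 × 2^4 ≡ 46 × 36 × 6 × 46 × 36 × 6 × 16 (mod 50).
Accumulate the product:
46 × 36 = 1656 ≡ 6
6 × 6 = 36
36 × 46 = 1656 ≡ 6
6 × 36 = 216 ≡ 16
16 × 6 = 96 ≡ 46
46 × 16 = 736 ≡ 36

36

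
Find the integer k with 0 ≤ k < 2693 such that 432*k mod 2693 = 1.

2213

2693 = 6*432 + 101
432 = 4*101 + 28
101 = 3*28 + 17
28 = 1*17 + 11
17 = 1*11 + 6
11 = 1*6 + 5
6 = 1*5 + 1
5 = 5*1 + 0
gcd(432, 2693) = 1, so the inverse exists.
Bézout: 1 = 77*2693 − 480*432.
So 432⁻¹ ≡ −480 ≡ 2213 (mod 2693).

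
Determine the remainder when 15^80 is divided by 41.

80 in binary is 1010000, i.e. 80 = 64 + 16.
15^1 ≡ 15 (mod 41)
15^2 ≡ 15^2 = 225 ≡ 20 (mod 41)
15^4 ≡ 20^2 = 400 ≡ 31 (mod 41)
15^8 ≡ 31^2 = 961 ≡ 18 (mod 41)
15^16 ≡ 18^2 = 324 ≡ 37 (mod 41)
15^32 ≡ 37^2 = 1369 ≡ 16 (mod 41)
15^64 ≡ 16^2 = 256 ≡ 10 (mod 41)
15^80 = 15^64 · 15^16 ≡ 10 · 37 (mod 41).
10 · 37 = 370 ≡ 1 (mod 41).

1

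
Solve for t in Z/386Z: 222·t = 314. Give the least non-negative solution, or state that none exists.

gcd(222, 386) = 2, and 2 | 314, so solutions exist.
Divide through by 2: 111·t mod 193 = 157.
111⁻¹ ≡ 40 (mod 193).
t ≡ 40·157 ≡ 104 (mod 193).
The smallest non-negative solution is t = 104.

104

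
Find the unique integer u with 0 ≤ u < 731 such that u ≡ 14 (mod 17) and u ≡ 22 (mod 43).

65

17⁻¹ mod 43: 17*38 ≡ 1 (mod 43), so 17⁻¹ ≡ 38.
u = 14 + 17*((22 − 14)*38 mod 43) = 14 + 17*3 = 65.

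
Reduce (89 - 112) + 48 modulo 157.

89 - 112 = -23 ≡ 134 (mod 157)
134 + 48 = 182 ≡ 25 (mod 157)

25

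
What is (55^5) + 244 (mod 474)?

(55)^5 ≡ 181 (mod 474)
181 + 244 = 425

425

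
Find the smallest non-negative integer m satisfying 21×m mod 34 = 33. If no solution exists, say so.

gcd(21, 34) = 1, so a unique solution mod 34 exists.
21⁻¹ ≡ 13 (mod 34).
m ≡ 13×33 ≡ 21 (mod 34).

21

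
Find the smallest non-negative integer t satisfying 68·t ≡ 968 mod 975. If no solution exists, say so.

gcd(68, 975) = 1, so a unique solution mod 975 exists.
68⁻¹ ≡ 932 (mod 975).
t ≡ 932·968 ≡ 301 (mod 975).

301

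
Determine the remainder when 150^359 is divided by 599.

48

Using repeated squaring:
359 in binary is 101100111, i.e. 359 = 256 + 64 + 32 + 4 + 2 + 1.
150^1 ≡ 150 (mod 599)
150^2 ≡ 150^2 = 22500 ≡ 337 (mod 599)
150^4 ≡ 337^2 = 113569 ≡ 358 (mod 599)
150^8 ≡ 358^2 = 128164 ≡ 577 (mod 599)
150^16 ≡ 577^2 = 332929 ≡ 484 (mod 599)
150^32 ≡ 484^2 = 234256 ≡ 47 (mod 599)
150^64 ≡ 47^2 = 2209 ≡ 412 (mod 599)
150^128 ≡ 412^2 = 169744 ≡ 227 (mod 599)
150^256 ≡ 227^2 = 51529 ≡ 15 (mod 599)
150^359 = 150^256 × 150^64 × 150^32 × 150^4 × 150^2 × 150^1 ≡ 15 × 412 × 47 × 358 × 337 × 150 (mod 599).
Accumulate the product:
15 × 412 = 6180 ≡ 190
190 × 47 = 8930 ≡ 544
544 × 358 = 194752 ≡ 77
77 × 337 = 25949 ≡ 192
192 × 150 = 28800 ≡ 48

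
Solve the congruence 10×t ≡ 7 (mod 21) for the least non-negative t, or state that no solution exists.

7

gcd(10, 21) = 1, so a unique solution mod 21 exists.
10⁻¹ ≡ 19 (mod 21).
t ≡ 19×7 ≡ 7 (mod 21).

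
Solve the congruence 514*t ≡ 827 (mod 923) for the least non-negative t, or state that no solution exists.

341

gcd(514, 923) = 1, so a unique solution mod 923 exists.
514⁻¹ ≡ 756 (mod 923).
t ≡ 756*827 ≡ 341 (mod 923).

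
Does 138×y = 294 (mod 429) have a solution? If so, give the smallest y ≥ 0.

gcd(138, 429) = 3, and 3 | 294, so solutions exist.
Divide through by 3: 46×y ≡ 98 (mod 143).
46⁻¹ ≡ 28 (mod 143).
y ≡ 28×98 ≡ 27 (mod 143).
The smallest non-negative solution is y = 27.

27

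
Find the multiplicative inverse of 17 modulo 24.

17

24 = 1*17 + 7
17 = 2*7 + 3
7 = 2*3 + 1
3 = 3*1 + 0
gcd(17, 24) = 1, so the inverse exists.
Back-substitute for 1:
1 = 1*7 − 2*3
  = −2*17 + 5*7
  = 5*24 − 7*17
So 17⁻¹ ≡ −7 ≡ 17 (mod 24).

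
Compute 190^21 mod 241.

By square-and-multiply:
21 in binary is 10101, i.e. 21 = 16 + 4 + 1.
190^1 ≡ 190 (mod 241)
190^2 ≡ 190^2 = 36100 ≡ 191 (mod 241)
190^4 ≡ 191^2 = 36481 ≡ 90 (mod 241)
190^8 ≡ 90^2 = 8100 ≡ 147 (mod 241)
190^16 ≡ 147^2 = 21609 ≡ 160 (mod 241)
190^21 = 190^16 * 190^4 * 190^1 ≡ 160 * 90 * 190 (mod 241).
Accumulate the product:
160 * 90 = 14400 ≡ 181
181 * 190 = 34390 ≡ 168

168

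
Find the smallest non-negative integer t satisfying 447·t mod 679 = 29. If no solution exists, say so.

gcd(447, 679) = 1, so a unique solution mod 679 exists.
447⁻¹ ≡ 559 (mod 679).
t ≡ 559·29 ≡ 594 (mod 679).

594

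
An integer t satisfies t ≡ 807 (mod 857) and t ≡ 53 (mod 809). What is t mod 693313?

16233

857⁻¹ mod 809: 857*118 ≡ 1 (mod 809), so 857⁻¹ ≡ 118.
t = 807 + 857*((53 − 807)*118 mod 809) = 807 + 857*18 = 16233.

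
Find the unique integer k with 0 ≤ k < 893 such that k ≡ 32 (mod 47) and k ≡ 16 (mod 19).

643

47⁻¹ mod 19: 47*17 ≡ 1 (mod 19), so 47⁻¹ ≡ 17.
k = 32 + 47*((16 − 32)*17 mod 19) = 32 + 47*13 = 643.
Check: 643 mod 47 = 32, 643 mod 19 = 16. ✓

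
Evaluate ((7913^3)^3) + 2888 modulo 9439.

717

(7913)^3 ≡ 6827 (mod 9439)
(6827)^3 ≡ 7268 (mod 9439)
7268 + 2888 = 10156 ≡ 717 (mod 9439)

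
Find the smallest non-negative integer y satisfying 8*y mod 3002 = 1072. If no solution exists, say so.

134

gcd(8, 3002) = 2, and 2 | 1072, so solutions exist.
Divide through by 2: 4*y ≡ 536 mod 1501.
4⁻¹ ≡ 1126 (mod 1501).
y ≡ 1126*536 ≡ 134 (mod 1501).
The smallest non-negative solution is y = 134.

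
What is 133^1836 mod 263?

1836 in binary is 11100101100, i.e. 1836 = 1024 + 512 + 256 + 32 + 8 + 4.
133^1 ≡ 133 (mod 263)
133^2 ≡ 133^2 = 17689 ≡ 68 (mod 263)
133^4 ≡ 68^2 = 4624 ≡ 153 (mod 263)
133^8 ≡ 153^2 = 23409 ≡ 2 (mod 263)
133^16 ≡ 2^2 = 4 (mod 263)
133^32 ≡ 4^2 = 16 (mod 263)
133^64 ≡ 16^2 = 256 (mod 263)
133^128 ≡ 256^2 = 65536 ≡ 49 (mod 263)
133^256 ≡ 49^2 = 2401 ≡ 34 (mod 263)
133^512 ≡ 34^2 = 1156 ≡ 104 (mod 263)
133^1024 ≡ 104^2 = 10816 ≡ 33 (mod 263)
133^1836 = 133^1024 · 133^512 · 133^256 · 133^32 · 133^8 · 133^4 ≡ 33 · 104 · 34 · 16 · 2 · 153 (mod 263).
Accumulate the product:
33 · 104 = 3432 ≡ 13
13 · 34 = 442 ≡ 179
179 · 16 = 2864 ≡ 234
234 · 2 = 468 ≡ 205
205 · 153 = 31365 ≡ 68

68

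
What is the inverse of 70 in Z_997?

Run the extended Euclidean algorithm:
997 = 14·70 + 17
70 = 4·17 + 2
17 = 8·2 + 1
2 = 2·1 + 0
gcd(70, 997) = 1, so the inverse exists.
Bézout: 1 = 33·997 − 470·70.
So 70⁻¹ ≡ −470 ≡ 527 (mod 997).

527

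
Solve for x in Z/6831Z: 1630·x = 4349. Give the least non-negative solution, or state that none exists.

4952

gcd(1630, 6831) = 1, so a unique solution mod 6831 exists.
1630⁻¹ ≡ 3097 (mod 6831).
x ≡ 3097·4349 ≡ 4952 (mod 6831).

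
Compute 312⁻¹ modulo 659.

659 = 2*312 + 35
312 = 8*35 + 32
35 = 1*32 + 3
32 = 10*3 + 2
3 = 1*2 + 1
2 = 2*1 + 0
gcd(312, 659) = 1, so the inverse exists.
Back-substitute for 1:
1 = 1*3 − 1*2
  = −1*32 + 11*3
  = 11*35 − 12*32
  = −12*312 + 107*35
  = 107*659 − 226*312
So 312⁻¹ ≡ −226 ≡ 433 (mod 659).

433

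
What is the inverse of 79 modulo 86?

Apply the Euclidean algorithm and back-substitute:
86 = 1·79 + 7
79 = 11·7 + 2
7 = 3·2 + 1
2 = 2·1 + 0
gcd(79, 86) = 1, so the inverse exists.
Bézout: 1 = 34·86 − 37·79.
So 79⁻¹ ≡ −37 ≡ 49 (mod 86).

49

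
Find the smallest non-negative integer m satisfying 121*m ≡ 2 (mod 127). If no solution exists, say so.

gcd(121, 127) = 1, so a unique solution mod 127 exists.
121⁻¹ ≡ 21 (mod 127).
m ≡ 21*2 ≡ 42 (mod 127).

42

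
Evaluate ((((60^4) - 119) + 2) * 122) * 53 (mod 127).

(60)^4 ≡ 31 (mod 127)
31 - 119 = -88 ≡ 39 (mod 127)
39 + 2 = 41
41 * 122 = 5002 ≡ 49 (mod 127)
49 * 53 = 2597 ≡ 57 (mod 127)

57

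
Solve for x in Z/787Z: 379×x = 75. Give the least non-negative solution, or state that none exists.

619

gcd(379, 787) = 1, so a unique solution mod 787 exists.
379⁻¹ ≡ 407 (mod 787).
x ≡ 407×75 ≡ 619 (mod 787).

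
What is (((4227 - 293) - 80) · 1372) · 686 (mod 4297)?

2745

4227 - 293 = 3934
3934 - 80 = 3854
3854 · 1372 = 5287688 ≡ 2378 (mod 4297)
2378 · 686 = 1631308 ≡ 2745 (mod 4297)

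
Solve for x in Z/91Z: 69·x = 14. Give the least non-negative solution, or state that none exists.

gcd(69, 91) = 1, so a unique solution mod 91 exists.
69⁻¹ ≡ 62 (mod 91).
x ≡ 62·14 ≡ 49 (mod 91).

49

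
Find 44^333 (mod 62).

333 in binary is 101001101, i.e. 333 = 256 + 64 + 8 + 4 + 1.
44^1 ≡ 44 (mod 62)
44^2 ≡ 44^2 = 1936 ≡ 14 (mod 62)
44^4 ≡ 14^2 = 196 ≡ 10 (mod 62)
44^8 ≡ 10^2 = 100 ≡ 38 (mod 62)
44^16 ≡ 38^2 = 1444 ≡ 18 (mod 62)
44^32 ≡ 18^2 = 324 ≡ 14 (mod 62)
44^64 ≡ 14^2 = 196 ≡ 10 (mod 62)
44^128 ≡ 10^2 = 100 ≡ 38 (mod 62)
44^256 ≡ 38^2 = 1444 ≡ 18 (mod 62)
44^333 = 44^256 × 44^64 × 44^8 × 44^4 × 44^1 ≡ 18 × 10 × 38 × 10 × 44 (mod 62).
Accumulate the product:
18 × 10 = 180 ≡ 56
56 × 38 = 2128 ≡ 20
20 × 10 = 200 ≡ 14
14 × 44 = 616 ≡ 58

58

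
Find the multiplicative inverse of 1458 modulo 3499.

Apply the Euclidean algorithm and back-substitute:
3499 = 2*1458 + 583
1458 = 2*583 + 292
583 = 1*292 + 291
292 = 1*291 + 1
291 = 291*1 + 0
gcd(1458, 3499) = 1, so the inverse exists.
Back-substitute for 1:
1 = 1*292 − 1*291
  = −1*583 + 2*292
  = 2*1458 − 5*583
  = −5*3499 + 12*1458
So 1458⁻¹ ≡ 12 (mod 3499).

12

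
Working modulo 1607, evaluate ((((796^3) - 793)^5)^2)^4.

1452

(796)^3 ≡ 1386 (mod 1607)
1386 - 793 = 593
(593)^5 ≡ 1474 (mod 1607)
(1474)^2 ≡ 12 (mod 1607)
(12)^4 ≡ 1452 (mod 1607)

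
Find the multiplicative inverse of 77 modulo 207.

164

By the extended Euclidean algorithm:
207 = 2·77 + 53
77 = 1·53 + 24
53 = 2·24 + 5
24 = 4·5 + 4
5 = 1·4 + 1
4 = 4·1 + 0
gcd(77, 207) = 1, so the inverse exists.
Back-substitute for 1:
1 = 1·5 − 1·4
  = −1·24 + 5·5
  = 5·53 − 11·24
  = −11·77 + 16·53
  = 16·207 − 43·77
So 77⁻¹ ≡ −43 ≡ 164 (mod 207).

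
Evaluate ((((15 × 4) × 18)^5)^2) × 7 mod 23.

15 × 4 = 60 ≡ 14 (mod 23)
14 × 18 = 252 ≡ 22 (mod 23)
(22)^5 ≡ 22 (mod 23)
(22)^2 ≡ 1 (mod 23)
1 × 7 = 7

7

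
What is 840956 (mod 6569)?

840956 = 128×6569 + 124, so 840956 ≡ 124 (mod 6569).

124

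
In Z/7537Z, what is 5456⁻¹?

Apply the Euclidean algorithm and back-substitute:
7537 = 1·5456 + 2081
5456 = 2·2081 + 1294
2081 = 1·1294 + 787
1294 = 1·787 + 507
787 = 1·507 + 280
507 = 1·280 + 227
280 = 1·227 + 53
227 = 4·53 + 15
53 = 3·15 + 8
15 = 1·8 + 7
8 = 1·7 + 1
7 = 7·1 + 0
gcd(5456, 7537) = 1, so the inverse exists.
Bézout: 1 = 721·7537 − 996·5456.
So 5456⁻¹ ≡ −996 ≡ 6541 (mod 7537).

6541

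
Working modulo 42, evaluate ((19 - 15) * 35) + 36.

8

19 - 15 = 4
4 * 35 = 140 ≡ 14 (mod 42)
14 + 36 = 50 ≡ 8 (mod 42)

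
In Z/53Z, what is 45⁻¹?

By the extended Euclidean algorithm:
53 = 1·45 + 8
45 = 5·8 + 5
8 = 1·5 + 3
5 = 1·3 + 2
3 = 1·2 + 1
2 = 2·1 + 0
gcd(45, 53) = 1, so the inverse exists.
Back-substitute for 1:
1 = 1·3 − 1·2
  = −1·5 + 2·3
  = 2·8 − 3·5
  = −3·45 + 17·8
  = 17·53 − 20·45
So 45⁻¹ ≡ −20 ≡ 33 (mod 53).

33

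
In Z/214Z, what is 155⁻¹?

29

Run the extended Euclidean algorithm:
214 = 1·155 + 59
155 = 2·59 + 37
59 = 1·37 + 22
37 = 1·22 + 15
22 = 1·15 + 7
15 = 2·7 + 1
7 = 7·1 + 0
gcd(155, 214) = 1, so the inverse exists.
Back-substitute for 1:
1 = 1·15 − 2·7
  = −2·22 + 3·15
  = 3·37 − 5·22
  = −5·59 + 8·37
  = 8·155 − 21·59
  = −21·214 + 29·155
So 155⁻¹ ≡ 29 (mod 214).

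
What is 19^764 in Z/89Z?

85

Using repeated squaring:
19^1 ≡ 19 (mod 89)
19^2 ≡ 19^2 = 361 ≡ 5 (mod 89)
19^4 ≡ 5^2 = 25 (mod 89)
19^8 ≡ 25^2 = 625 ≡ 2 (mod 89)
19^16 ≡ 2^2 = 4 (mod 89)
19^32 ≡ 4^2 = 16 (mod 89)
19^64 ≡ 16^2 = 256 ≡ 78 (mod 89)
19^128 ≡ 78^2 = 6084 ≡ 32 (mod 89)
19^256 ≡ 32^2 = 1024 ≡ 45 (mod 89)
19^512 ≡ 45^2 = 2025 ≡ 67 (mod 89)
19^764 = 19^512 × 19^128 × 19^64 × 19^32 × 19^16 × 19^8 × 19^4 ≡ 67 × 32 × 78 × 16 × 4 × 2 × 25 (mod 89).
Accumulate the product:
67 × 32 = 2144 ≡ 8
8 × 78 = 624 ≡ 1
1 × 16 = 16
16 × 4 = 64
64 × 2 = 128 ≡ 39
39 × 25 = 975 ≡ 85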